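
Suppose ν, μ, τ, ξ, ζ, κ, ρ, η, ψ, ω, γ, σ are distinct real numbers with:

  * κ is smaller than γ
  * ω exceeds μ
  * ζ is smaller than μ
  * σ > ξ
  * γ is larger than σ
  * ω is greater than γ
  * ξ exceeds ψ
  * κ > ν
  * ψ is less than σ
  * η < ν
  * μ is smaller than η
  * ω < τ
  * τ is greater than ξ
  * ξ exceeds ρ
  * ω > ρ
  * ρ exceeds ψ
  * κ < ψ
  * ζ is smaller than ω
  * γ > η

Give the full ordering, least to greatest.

The consecutive links are each given: ζ < μ; μ < η; η < ν; ν < κ; κ < ψ; ψ < ρ; ρ < ξ; ξ < σ; σ < γ; γ < ω; ω < τ.

ζ < μ < η < ν < κ < ψ < ρ < ξ < σ < γ < ω < τ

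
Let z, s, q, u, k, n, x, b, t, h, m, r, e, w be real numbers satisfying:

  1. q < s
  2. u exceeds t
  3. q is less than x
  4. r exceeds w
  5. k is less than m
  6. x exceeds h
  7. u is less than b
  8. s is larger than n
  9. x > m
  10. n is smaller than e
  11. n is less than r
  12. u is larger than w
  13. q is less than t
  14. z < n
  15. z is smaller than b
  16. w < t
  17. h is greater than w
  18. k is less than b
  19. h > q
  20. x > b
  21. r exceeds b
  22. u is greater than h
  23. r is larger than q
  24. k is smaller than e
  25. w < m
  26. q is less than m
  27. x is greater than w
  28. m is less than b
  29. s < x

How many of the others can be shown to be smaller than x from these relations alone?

Directly below x: q, w, h, m, b, s.
One step further: k, z, n, u (10 so far).
One step further: t (11 so far).
No other element is forced below x by the given relations, so the count is 11.

11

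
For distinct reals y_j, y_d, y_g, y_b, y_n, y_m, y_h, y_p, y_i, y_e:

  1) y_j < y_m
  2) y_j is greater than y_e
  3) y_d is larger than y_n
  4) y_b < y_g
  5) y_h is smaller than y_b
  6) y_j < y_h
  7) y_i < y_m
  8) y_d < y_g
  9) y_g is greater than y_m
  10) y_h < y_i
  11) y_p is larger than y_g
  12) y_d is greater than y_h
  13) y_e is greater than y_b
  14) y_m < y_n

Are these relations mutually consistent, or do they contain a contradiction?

We have y_h < y_b stated directly, yet also y_b < y_e < y_j < y_h by chaining the others — so y_b < y_h. Contradiction.

inconsistent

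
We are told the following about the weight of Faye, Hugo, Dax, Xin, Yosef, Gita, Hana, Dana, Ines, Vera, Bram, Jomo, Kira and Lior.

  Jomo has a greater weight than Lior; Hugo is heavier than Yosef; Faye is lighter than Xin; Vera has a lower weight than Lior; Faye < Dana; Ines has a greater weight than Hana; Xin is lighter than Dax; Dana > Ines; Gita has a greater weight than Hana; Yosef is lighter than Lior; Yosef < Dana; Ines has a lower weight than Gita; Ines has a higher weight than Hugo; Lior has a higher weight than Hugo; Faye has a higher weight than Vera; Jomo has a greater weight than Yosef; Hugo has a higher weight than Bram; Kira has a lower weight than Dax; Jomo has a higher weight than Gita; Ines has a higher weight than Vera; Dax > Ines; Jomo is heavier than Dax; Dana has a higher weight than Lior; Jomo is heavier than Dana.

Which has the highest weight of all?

Jomo

Vera is not greatest since Vera < Lior; Faye is not greatest since Faye < Xin; Bram is not greatest since Bram < Hugo; Yosef is not greatest since Yosef < Dana; Hana is not greatest since Hana < Gita; Hugo is not greatest since Hugo < Ines; Kira is not greatest since Kira < Dax; Ines is not greatest since Ines < Dana; Lior is not greatest since Lior < Dana; Gita is not greatest since Gita < Jomo; Dana is not greatest since Dana < Jomo; Xin is not greatest since Xin < Dax; Dax is not greatest since Dax < Jomo.
Only Jomo has nothing above it, so Jomo is the highest weight.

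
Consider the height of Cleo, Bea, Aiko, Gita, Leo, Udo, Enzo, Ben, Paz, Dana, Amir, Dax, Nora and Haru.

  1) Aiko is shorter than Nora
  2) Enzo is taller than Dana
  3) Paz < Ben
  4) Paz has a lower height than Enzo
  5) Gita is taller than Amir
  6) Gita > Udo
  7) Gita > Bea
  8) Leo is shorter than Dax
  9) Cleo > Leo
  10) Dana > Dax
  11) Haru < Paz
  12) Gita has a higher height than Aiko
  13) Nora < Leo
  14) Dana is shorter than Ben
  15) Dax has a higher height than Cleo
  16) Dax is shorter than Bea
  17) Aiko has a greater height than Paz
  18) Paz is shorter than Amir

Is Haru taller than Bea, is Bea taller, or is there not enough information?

Chaining the given relations: Haru < Paz < Aiko < Nora < Leo < Dax < Bea.
So Bea is taller.

Bea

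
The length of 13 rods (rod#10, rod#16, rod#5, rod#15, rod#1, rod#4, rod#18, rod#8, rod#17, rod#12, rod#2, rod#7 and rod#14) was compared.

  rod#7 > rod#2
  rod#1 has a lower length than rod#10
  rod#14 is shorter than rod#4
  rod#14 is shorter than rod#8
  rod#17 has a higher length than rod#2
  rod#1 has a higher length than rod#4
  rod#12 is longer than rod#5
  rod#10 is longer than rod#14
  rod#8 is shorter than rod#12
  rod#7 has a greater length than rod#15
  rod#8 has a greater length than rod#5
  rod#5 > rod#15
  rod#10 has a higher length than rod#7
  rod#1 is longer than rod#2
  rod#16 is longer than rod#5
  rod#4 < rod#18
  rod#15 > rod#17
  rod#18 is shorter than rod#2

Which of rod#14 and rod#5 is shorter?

Chaining the given relations: rod#14 < rod#4 < rod#18 < rod#2 < rod#17 < rod#15 < rod#5.
So rod#14 < rod#5; rod#14 is the shorter of the two.

rod#14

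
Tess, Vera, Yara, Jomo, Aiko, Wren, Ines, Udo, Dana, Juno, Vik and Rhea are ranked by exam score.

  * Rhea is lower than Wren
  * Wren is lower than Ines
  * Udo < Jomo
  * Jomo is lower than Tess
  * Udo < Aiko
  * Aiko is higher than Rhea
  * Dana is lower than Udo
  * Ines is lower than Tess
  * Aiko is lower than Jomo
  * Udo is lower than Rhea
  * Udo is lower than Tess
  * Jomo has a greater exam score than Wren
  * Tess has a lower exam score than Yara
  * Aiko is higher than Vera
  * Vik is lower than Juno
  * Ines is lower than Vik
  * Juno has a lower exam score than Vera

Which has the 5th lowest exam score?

The consecutive relations fix a unique order: Dana < Udo < Rhea < Wren < Ines < Vik < Juno < Vera < Aiko < Jomo < Tess < Yara.
Counting 5 from the smallest end gives Ines.

Ines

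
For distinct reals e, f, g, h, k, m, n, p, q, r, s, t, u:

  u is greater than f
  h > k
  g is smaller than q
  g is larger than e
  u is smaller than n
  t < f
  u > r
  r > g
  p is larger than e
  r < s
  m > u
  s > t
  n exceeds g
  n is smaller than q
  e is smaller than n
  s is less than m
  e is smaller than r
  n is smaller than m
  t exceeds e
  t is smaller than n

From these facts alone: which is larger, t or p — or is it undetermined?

undetermined

Following every chain through t: above t we get f, s, u, n, q, m; below t we get e.
p is not reached, and no chain runs the other way from p to t.
So the given relations leave the order of t and p undetermined.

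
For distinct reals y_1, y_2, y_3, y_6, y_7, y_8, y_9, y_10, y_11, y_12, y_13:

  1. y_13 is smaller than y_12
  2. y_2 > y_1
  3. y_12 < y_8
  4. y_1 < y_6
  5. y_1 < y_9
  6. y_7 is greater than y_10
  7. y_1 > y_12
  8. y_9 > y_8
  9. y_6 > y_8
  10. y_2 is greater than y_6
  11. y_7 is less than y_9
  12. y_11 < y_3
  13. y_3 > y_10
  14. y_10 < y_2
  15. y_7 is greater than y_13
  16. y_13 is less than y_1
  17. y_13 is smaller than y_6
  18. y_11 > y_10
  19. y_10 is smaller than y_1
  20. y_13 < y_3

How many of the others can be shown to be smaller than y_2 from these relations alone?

Directly below y_2: y_10, y_1, y_6.
One step further: y_13, y_12, y_8 (6 so far).
Nothing else is reachable below y_2; 6 in all.

6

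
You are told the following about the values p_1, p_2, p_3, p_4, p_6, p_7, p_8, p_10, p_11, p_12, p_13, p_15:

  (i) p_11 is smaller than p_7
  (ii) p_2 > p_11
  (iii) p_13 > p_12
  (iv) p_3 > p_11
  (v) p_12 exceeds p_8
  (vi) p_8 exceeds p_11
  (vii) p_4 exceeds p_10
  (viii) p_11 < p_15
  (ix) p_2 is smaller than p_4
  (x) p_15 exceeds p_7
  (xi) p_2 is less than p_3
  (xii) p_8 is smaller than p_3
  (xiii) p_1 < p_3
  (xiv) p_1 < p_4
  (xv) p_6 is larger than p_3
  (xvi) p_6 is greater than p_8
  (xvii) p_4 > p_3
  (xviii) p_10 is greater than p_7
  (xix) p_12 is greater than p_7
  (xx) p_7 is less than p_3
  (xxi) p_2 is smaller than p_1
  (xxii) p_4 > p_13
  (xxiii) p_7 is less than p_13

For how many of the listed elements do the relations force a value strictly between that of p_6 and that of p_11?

5

The relations place p_11 below p_6. An element lies strictly between them when it is forced above p_11 and also forced below p_6.
Above p_11: {p_2, p_1, p_7, p_8, p_10, p_3, p_15, p_12, p_13, p_4}. Below p_6: {p_2, p_1, p_7, p_8, p_3}.
Intersection: {p_2, p_1, p_7, p_8, p_3} — 5.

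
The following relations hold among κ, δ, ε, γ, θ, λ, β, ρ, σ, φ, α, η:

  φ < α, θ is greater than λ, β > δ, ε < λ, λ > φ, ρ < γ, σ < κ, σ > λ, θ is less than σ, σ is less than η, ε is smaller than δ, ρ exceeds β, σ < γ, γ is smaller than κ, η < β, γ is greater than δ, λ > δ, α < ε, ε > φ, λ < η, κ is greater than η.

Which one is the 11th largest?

α

The consecutive relations fix a unique order: φ < α < ε < δ < λ < θ < σ < η < β < ρ < γ < κ.
Counting 11 from the largest end gives α.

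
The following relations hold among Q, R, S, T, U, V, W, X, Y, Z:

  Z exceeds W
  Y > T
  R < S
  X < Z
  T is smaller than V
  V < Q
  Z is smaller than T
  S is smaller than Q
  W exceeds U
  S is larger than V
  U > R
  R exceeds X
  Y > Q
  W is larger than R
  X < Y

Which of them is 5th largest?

T

The consecutive relations fix a unique order: X < R < U < W < Z < T < V < S < Q < Y.
Counting 5 from the largest end gives T.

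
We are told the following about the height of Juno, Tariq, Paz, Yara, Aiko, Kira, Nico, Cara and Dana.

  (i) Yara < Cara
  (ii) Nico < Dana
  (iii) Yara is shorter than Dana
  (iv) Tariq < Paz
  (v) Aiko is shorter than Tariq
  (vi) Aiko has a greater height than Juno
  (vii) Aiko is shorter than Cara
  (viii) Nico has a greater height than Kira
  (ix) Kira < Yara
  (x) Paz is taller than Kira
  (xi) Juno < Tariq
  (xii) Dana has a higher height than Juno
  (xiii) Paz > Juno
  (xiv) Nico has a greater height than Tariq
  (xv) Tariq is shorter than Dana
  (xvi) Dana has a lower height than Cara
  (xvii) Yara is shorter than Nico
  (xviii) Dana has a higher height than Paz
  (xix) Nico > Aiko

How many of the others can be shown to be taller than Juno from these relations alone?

Directly above Juno: Aiko, Tariq, Paz, Dana.
One step further: Nico, Cara (6 so far).
No other element is forced above Juno by the given relations, so the count is 6.

6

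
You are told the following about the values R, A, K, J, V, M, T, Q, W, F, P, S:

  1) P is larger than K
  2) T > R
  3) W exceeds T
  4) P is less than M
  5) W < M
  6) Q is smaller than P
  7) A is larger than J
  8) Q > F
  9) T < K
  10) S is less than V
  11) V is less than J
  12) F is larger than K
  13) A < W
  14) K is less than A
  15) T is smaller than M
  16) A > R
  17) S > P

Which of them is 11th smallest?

W

Chaining the given pairs: R < T < K < F < Q < P < S < V < J < A < W < M.
The 11th smallest is W.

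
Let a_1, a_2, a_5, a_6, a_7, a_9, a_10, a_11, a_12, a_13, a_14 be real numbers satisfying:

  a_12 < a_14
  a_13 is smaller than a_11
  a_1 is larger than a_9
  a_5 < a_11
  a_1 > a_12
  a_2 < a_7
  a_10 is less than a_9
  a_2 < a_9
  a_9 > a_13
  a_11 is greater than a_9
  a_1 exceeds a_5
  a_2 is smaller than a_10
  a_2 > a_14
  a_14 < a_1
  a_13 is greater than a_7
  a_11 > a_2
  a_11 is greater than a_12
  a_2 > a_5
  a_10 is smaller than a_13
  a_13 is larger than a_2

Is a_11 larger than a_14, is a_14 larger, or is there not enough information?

a_11

a_14 < a_2 < a_10 < a_13 < a_9 < a_11, by transitivity through a_2, a_10, a_13, a_9.
So a_11 is larger.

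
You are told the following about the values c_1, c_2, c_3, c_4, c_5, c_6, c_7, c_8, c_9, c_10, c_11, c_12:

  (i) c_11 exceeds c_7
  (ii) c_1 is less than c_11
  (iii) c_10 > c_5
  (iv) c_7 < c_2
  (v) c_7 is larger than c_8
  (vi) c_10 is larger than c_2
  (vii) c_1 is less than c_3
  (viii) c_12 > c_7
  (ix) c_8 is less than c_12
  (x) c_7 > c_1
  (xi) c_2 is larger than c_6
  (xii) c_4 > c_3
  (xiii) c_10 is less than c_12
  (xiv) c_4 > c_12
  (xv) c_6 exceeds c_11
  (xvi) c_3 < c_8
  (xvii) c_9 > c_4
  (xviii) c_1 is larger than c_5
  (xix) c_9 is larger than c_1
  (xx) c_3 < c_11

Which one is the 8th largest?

Piecing the relations together gives one ordering: c_5 < c_1 < c_3 < c_8 < c_7 < c_11 < c_6 < c_2 < c_10 < c_12 < c_4 < c_9.
The 8th largest is c_7.

c_7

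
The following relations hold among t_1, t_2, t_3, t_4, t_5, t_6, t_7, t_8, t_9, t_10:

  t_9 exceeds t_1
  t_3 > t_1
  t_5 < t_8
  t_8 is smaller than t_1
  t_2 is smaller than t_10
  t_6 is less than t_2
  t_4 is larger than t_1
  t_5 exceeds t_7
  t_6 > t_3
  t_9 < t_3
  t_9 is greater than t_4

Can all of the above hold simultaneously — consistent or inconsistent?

Every relation is compatible with t_7 < t_5 < t_8 < t_1 < t_4 < t_9 < t_3 < t_6 < t_2 < t_10; the set is consistent.

consistent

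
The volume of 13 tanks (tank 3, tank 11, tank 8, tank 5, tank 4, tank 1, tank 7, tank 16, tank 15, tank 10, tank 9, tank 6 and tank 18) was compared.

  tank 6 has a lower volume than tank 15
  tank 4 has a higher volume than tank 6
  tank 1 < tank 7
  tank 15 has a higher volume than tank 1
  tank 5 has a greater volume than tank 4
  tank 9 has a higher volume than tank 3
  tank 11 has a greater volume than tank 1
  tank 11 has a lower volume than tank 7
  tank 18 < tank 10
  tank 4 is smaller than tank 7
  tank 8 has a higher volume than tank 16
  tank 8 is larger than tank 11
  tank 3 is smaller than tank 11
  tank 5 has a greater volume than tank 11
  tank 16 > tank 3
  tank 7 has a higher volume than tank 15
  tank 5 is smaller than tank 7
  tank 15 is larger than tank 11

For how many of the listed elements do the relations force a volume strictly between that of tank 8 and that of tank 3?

2

The relations place tank 3 below tank 8. An element lies strictly between them when it is forced above tank 3 and also forced below tank 8.
Above tank 3: {tank 16, tank 11, tank 9, tank 5, tank 15, tank 7}. Below tank 8: {tank 16, tank 1, tank 11}.
Intersection: {tank 16, tank 11} — 2.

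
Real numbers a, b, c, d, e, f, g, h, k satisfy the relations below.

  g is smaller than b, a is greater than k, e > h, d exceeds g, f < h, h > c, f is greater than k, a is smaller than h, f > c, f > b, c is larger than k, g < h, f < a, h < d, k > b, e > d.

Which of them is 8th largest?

b

Piecing the relations together gives one ordering: g < b < k < c < f < a < h < d < e.
Counting 8 from the largest end gives b.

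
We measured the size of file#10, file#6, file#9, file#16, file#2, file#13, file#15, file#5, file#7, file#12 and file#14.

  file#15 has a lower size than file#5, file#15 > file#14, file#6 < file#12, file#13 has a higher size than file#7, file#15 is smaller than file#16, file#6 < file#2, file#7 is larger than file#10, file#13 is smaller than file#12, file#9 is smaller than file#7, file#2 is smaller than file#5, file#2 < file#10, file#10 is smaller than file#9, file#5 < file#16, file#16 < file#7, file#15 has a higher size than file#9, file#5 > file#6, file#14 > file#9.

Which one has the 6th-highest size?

Chaining the given pairs: file#6 < file#2 < file#10 < file#9 < file#14 < file#15 < file#5 < file#16 < file#7 < file#13 < file#12.
The 6th largest is file#15.

file#15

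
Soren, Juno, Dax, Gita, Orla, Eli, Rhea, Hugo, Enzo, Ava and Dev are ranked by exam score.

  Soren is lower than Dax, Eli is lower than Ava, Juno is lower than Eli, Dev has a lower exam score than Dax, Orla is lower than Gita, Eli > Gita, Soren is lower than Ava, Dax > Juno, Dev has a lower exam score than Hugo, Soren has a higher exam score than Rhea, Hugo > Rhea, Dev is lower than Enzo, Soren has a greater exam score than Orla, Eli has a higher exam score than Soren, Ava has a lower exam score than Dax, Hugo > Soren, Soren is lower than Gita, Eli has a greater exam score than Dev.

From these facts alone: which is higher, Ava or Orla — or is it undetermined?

Link the given pairs in sequence: Orla < Soren; Soren < Gita; Gita < Eli; Eli < Ava.
Chaining these gives Orla < Soren < Gita < Eli < Ava.
So Ava is higher.

Ava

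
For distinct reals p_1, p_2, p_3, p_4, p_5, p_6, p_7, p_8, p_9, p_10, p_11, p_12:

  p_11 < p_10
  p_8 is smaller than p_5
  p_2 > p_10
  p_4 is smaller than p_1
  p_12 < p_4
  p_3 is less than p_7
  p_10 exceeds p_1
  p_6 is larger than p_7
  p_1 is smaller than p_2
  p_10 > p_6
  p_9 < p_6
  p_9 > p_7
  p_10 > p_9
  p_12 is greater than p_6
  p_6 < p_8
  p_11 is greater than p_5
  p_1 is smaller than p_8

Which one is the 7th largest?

The consecutive relations fix a unique order: p_3 < p_7 < p_9 < p_6 < p_12 < p_4 < p_1 < p_8 < p_5 < p_11 < p_10 < p_2.
Counting 7 from the largest end gives p_4.

p_4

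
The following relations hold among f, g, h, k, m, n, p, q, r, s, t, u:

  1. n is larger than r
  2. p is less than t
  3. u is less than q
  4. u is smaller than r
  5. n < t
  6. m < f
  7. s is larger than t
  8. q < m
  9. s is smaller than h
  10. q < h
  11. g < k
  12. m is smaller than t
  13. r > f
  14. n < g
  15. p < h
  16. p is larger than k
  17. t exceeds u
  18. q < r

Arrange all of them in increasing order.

u < q < m < f < r < n < g < k < p < t < s < h

Nothing is placed below u, so it is least; from there u < q; q < m; m < f; f < r; r < n; n < g; g < k; k < p; p < t; t < s; s < h, each given directly.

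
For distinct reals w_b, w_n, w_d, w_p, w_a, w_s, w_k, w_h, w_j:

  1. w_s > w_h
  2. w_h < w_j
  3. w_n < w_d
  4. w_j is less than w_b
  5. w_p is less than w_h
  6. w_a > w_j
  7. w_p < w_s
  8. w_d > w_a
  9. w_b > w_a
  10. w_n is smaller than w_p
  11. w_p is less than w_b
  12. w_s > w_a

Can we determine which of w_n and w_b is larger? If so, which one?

w_n < w_p < w_h < w_j < w_a < w_b, by transitivity through w_p, w_h, w_j, w_a.
So w_b is larger.

w_b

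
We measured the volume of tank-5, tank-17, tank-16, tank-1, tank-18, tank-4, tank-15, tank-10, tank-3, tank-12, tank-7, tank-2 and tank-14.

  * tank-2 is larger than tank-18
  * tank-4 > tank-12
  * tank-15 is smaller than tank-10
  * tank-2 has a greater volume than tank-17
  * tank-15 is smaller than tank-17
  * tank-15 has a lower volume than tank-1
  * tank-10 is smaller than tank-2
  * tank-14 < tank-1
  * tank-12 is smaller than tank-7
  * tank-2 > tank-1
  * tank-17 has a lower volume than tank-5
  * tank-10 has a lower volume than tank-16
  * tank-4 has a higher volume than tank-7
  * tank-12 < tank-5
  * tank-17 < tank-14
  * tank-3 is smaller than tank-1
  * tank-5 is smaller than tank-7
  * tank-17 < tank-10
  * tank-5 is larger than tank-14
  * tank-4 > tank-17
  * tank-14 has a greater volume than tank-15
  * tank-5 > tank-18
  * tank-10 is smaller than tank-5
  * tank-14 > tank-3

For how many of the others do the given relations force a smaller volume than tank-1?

The elements the relations force below tank-1 are tank-15, tank-3, tank-17, tank-14 — no chain reaches any other.
That is 4.

4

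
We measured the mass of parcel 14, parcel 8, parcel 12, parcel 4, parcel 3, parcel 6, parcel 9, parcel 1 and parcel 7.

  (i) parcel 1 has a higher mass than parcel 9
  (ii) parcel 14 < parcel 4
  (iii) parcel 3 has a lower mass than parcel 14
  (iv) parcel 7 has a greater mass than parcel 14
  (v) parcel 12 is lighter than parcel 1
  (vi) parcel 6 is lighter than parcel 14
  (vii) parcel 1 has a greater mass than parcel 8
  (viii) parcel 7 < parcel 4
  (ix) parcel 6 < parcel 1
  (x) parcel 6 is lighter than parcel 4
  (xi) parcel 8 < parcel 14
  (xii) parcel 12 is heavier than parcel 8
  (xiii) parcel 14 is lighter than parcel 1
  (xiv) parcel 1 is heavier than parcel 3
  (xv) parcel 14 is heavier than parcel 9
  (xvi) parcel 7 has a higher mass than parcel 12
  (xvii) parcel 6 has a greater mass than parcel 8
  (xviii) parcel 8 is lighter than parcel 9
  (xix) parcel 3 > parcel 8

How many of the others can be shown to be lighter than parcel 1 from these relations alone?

6

Directly below parcel 1: parcel 8, parcel 12, parcel 3, parcel 6, parcel 9, parcel 14.
No other element is forced below parcel 1 by the given relations, so the count is 6.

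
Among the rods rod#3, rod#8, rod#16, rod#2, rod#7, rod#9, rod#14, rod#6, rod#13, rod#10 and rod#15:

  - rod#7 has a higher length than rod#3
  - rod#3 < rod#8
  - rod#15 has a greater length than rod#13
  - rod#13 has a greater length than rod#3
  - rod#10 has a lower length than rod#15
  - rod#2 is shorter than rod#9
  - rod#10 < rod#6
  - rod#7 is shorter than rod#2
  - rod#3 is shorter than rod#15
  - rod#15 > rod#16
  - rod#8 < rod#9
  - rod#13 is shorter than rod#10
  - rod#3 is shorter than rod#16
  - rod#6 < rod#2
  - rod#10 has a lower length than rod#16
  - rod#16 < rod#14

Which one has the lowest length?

rod#3

rod#13 is not least since rod#3 < rod#13; rod#10 is not least since rod#13 < rod#10; rod#8 is not least since rod#3 < rod#8; rod#6 is not least since rod#10 < rod#6; rod#16 is not least since rod#3 < rod#16; rod#7 is not least since rod#3 < rod#7; rod#2 is not least since rod#6 < rod#2; rod#14 is not least since rod#16 < rod#14; rod#15 is not least since rod#3 < rod#15; rod#9 is not least since rod#2 < rod#9.
Only rod#3 has nothing below it, so rod#3 is the lowest length.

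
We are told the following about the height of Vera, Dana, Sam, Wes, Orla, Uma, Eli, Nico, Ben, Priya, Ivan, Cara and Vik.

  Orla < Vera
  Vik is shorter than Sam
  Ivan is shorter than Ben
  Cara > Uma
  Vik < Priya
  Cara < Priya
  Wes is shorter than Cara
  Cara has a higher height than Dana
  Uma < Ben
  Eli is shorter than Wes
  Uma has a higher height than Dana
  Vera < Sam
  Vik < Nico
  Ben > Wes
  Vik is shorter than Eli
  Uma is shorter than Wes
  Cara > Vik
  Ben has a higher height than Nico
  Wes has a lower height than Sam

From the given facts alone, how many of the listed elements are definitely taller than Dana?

Directly above Dana: Uma, Cara.
One step further: Wes, Ben, Priya (5 so far).
One step further: Sam (6 so far).
No other element is forced above Dana by the given relations, so the count is 6.

6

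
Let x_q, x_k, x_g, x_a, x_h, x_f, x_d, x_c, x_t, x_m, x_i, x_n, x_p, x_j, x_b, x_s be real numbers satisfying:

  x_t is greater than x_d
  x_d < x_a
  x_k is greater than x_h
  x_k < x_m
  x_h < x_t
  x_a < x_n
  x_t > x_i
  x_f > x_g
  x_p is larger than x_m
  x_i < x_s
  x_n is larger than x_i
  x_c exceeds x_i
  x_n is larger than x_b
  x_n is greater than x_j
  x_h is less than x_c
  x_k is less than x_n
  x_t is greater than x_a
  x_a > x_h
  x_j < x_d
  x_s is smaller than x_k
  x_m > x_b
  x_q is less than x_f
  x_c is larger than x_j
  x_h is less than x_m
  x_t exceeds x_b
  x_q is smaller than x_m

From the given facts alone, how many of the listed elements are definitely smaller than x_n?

8

The elements the relations force below x_n are x_j, x_d, x_b, x_i, x_s, x_h, x_k, x_a — no chain reaches any other.
That is 8.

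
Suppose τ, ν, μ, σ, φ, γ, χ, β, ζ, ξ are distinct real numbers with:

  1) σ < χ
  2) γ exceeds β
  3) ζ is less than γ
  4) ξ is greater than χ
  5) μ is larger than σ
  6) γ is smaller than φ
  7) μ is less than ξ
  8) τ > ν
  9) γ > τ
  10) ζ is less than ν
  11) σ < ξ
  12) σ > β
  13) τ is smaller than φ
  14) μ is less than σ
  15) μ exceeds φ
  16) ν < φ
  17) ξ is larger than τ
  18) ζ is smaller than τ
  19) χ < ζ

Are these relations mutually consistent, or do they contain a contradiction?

Chaining the given relations yields σ < χ < ζ < ν < τ < γ < φ < μ, so σ < μ. But one relation states μ < σ. These cannot both hold.

inconsistent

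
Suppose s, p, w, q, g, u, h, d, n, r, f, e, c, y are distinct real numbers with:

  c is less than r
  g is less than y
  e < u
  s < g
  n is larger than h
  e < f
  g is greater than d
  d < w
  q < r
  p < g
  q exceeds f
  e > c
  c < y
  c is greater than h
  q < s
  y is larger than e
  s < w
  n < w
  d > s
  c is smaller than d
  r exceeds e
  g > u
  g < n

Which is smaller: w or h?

h < c and c < e give h < e.
Then e < f extends the chain to f.
Then f < q extends the chain to q.
With q < s: h < c < e < f < q < s.
Then s < d extends the chain to d.
With d < g: h < c < e < f < q < s < d < g.
With g < n: h < c < e < f < q < s < d < g < n.
With n < w: h < c < e < f < q < s < d < g < n < w.
So h < w; h is the smaller of the two.

h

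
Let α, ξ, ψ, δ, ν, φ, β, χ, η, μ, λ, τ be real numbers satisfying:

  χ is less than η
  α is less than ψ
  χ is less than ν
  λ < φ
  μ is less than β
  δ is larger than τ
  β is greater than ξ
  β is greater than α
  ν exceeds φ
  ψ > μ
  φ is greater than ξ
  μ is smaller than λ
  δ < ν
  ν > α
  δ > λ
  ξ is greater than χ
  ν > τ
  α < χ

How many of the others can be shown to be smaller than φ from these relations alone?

5

From φ the given relations immediately reach λ, ξ.
From those, μ, χ — 4 in total.
From those, α — 5 in total.
No other element is forced below φ by the given relations, so the count is 5.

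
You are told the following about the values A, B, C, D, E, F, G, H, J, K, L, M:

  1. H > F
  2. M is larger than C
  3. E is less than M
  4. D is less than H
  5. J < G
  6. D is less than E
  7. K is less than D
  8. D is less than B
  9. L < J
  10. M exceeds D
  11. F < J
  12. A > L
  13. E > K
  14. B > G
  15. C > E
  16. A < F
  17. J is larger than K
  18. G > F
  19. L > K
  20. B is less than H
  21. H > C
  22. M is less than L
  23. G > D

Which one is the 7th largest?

Piecing the relations together gives one ordering: K < D < E < C < M < L < A < F < J < G < B < H.
Counting 7 from the largest end gives L.

L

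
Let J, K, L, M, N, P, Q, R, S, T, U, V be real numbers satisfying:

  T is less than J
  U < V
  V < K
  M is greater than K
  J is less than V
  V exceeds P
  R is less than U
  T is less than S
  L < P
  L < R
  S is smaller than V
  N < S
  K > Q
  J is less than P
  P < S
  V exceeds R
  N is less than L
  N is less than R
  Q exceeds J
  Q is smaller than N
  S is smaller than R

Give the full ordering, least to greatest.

Each adjacent pair is fixed by a given relation: T < J; J < Q; Q < N; N < L; L < P; P < S; S < R; R < U; U < V; V < K; K < M. Chaining them end to end gives the full order.

T < J < Q < N < L < P < S < R < U < V < K < M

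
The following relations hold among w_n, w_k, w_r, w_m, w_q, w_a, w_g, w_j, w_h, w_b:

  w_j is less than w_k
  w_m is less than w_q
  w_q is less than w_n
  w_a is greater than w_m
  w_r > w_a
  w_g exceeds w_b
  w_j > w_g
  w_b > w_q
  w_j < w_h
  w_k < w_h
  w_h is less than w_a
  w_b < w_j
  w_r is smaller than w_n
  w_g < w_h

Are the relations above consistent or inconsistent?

The single ordering w_m < w_q < w_b < w_g < w_j < w_k < w_h < w_a < w_r < w_n satisfies every listed relation, so no contradiction arises.

consistent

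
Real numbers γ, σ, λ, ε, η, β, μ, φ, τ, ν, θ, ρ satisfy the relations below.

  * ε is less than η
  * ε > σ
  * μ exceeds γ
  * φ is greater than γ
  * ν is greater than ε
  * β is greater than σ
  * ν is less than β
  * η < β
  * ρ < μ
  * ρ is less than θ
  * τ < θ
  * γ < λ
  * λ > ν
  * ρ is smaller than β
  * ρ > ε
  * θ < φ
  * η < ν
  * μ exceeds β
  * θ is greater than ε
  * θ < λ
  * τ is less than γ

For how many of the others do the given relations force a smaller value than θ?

4

The elements the relations force below θ are τ, σ, ε, ρ — no chain reaches any other.
That is 4.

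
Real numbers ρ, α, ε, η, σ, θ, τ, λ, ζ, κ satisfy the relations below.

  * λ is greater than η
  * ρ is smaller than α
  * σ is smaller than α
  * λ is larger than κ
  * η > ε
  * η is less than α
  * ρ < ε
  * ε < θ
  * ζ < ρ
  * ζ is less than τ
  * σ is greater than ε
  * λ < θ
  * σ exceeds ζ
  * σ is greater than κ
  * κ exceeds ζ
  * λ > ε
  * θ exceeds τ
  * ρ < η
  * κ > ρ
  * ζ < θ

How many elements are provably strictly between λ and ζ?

4

Chaining upward from ζ reaches: ρ, ε, κ, σ, η, α, τ, θ.
Chaining downward from λ reaches: ρ, ε, κ, η.
Strictly between ζ and λ are those in both lists: ρ, ε, κ, η — 4 elements.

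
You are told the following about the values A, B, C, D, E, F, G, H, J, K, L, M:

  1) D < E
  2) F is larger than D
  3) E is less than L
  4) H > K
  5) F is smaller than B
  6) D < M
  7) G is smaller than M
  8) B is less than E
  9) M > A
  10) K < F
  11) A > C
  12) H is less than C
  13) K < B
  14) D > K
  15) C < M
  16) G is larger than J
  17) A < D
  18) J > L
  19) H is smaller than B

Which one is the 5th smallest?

Chaining the given pairs: K < H < C < A < D < F < B < E < L < J < G < M.
The 5th smallest is D.

D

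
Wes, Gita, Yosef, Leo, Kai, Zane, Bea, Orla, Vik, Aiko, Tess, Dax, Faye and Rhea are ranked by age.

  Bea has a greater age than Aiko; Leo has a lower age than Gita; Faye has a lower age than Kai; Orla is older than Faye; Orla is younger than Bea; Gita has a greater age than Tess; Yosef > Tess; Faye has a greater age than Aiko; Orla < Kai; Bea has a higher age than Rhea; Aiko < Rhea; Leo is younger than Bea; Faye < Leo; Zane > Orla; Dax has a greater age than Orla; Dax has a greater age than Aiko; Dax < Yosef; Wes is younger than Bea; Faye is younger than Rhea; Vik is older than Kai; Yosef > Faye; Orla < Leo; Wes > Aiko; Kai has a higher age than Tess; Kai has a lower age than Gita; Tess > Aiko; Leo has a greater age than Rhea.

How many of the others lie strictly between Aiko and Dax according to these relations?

2

Chaining upward from Aiko reaches: Faye, Rhea, Orla, Zane, Tess, Wes, Kai, Leo, Gita, Vik, Yosef, Bea.
Chaining downward from Dax reaches: Faye, Orla.
Strictly between Aiko and Dax are those in both lists: Faye, Orla — 2 elements.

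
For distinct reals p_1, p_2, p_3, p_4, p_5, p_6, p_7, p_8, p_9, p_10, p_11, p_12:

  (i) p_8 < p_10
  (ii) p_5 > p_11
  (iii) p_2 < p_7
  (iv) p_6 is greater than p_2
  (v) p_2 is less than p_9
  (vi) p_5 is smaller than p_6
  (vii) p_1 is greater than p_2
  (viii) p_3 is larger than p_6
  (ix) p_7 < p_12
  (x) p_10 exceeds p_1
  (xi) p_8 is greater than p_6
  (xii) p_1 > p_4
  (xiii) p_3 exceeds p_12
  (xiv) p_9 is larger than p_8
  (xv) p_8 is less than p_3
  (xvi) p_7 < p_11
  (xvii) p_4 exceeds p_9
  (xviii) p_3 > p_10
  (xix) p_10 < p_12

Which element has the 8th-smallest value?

The consecutive relations fix a unique order: p_2 < p_7 < p_11 < p_5 < p_6 < p_8 < p_9 < p_4 < p_1 < p_10 < p_12 < p_3.
Counting 8 from the smallest end gives p_4.

p_4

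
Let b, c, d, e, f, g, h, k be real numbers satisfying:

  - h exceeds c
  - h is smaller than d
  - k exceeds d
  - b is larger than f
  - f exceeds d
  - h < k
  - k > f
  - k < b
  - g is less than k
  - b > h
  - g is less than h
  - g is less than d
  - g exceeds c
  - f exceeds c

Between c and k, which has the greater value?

k

Link the given pairs in sequence: c < g; g < h; h < d; d < f; f < k.
Chaining these gives c < g < h < d < f < k.
So c < k; k is the larger of the two.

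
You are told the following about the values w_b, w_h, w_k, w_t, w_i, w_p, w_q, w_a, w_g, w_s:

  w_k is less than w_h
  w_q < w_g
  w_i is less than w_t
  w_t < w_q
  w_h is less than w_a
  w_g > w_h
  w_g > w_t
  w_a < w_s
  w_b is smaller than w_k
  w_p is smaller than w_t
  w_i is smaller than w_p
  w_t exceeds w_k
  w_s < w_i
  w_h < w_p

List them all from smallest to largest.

w_b < w_k < w_h < w_a < w_s < w_i < w_p < w_t < w_q < w_g

Each adjacent pair is fixed by a given relation: w_b < w_k; w_k < w_h; w_h < w_a; w_a < w_s; w_s < w_i; w_i < w_p; w_p < w_t; w_t < w_q; w_q < w_g. Chaining them end to end gives the full order.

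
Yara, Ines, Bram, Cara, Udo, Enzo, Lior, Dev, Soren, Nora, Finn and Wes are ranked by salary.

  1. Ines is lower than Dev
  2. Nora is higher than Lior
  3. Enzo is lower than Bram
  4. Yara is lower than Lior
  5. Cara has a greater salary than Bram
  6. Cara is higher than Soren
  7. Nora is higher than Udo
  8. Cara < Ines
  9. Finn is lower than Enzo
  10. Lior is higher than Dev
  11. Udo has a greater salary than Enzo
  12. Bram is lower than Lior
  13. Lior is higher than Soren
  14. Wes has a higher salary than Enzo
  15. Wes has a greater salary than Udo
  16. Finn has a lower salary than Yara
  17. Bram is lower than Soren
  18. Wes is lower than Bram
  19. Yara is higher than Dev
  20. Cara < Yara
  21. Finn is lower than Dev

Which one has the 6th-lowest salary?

Soren

The consecutive relations fix a unique order: Finn < Enzo < Udo < Wes < Bram < Soren < Cara < Ines < Dev < Yara < Lior < Nora.
Counting 6 from the smallest end gives Soren.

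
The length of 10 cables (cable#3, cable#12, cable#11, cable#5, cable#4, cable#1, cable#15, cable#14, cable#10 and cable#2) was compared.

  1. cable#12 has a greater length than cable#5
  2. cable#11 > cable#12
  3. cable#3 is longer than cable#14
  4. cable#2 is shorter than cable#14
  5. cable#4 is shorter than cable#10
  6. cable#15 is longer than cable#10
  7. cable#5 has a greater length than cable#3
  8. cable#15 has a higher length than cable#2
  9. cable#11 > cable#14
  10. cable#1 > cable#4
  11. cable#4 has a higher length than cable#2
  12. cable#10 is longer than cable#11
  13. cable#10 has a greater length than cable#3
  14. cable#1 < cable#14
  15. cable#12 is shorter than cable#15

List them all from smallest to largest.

Each adjacent pair is fixed by a given relation: cable#2 < cable#4; cable#4 < cable#1; cable#1 < cable#14; cable#14 < cable#3; cable#3 < cable#5; cable#5 < cable#12; cable#12 < cable#11; cable#11 < cable#10; cable#10 < cable#15. Chaining them end to end gives the full order.

cable#2 < cable#4 < cable#1 < cable#14 < cable#3 < cable#5 < cable#12 < cable#11 < cable#10 < cable#15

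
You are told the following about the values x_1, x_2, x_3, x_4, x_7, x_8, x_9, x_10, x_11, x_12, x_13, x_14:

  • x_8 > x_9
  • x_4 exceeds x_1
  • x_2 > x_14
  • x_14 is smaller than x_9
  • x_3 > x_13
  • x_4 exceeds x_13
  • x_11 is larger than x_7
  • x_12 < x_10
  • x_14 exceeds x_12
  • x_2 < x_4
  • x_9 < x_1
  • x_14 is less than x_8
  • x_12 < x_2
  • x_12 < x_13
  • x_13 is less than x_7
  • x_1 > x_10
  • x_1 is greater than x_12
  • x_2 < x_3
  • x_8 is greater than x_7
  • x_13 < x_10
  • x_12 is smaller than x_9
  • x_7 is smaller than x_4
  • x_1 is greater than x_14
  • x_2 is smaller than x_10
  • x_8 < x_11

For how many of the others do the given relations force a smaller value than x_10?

Directly below x_10: x_12, x_2, x_13.
One step further: x_14 (4 so far).
Nothing else is reachable below x_10; 4 in all.

4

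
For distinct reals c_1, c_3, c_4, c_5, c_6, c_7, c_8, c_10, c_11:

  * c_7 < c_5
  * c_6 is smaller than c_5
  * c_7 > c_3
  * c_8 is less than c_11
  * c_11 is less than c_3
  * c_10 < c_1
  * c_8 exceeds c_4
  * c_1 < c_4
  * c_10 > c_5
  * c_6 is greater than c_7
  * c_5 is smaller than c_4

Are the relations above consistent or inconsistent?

Chaining the given relations yields c_7 < c_6 < c_5 < c_10 < c_1 < c_4 < c_8 < c_11 < c_3, so c_7 < c_3. But one relation states c_3 < c_7. These cannot both hold.

inconsistent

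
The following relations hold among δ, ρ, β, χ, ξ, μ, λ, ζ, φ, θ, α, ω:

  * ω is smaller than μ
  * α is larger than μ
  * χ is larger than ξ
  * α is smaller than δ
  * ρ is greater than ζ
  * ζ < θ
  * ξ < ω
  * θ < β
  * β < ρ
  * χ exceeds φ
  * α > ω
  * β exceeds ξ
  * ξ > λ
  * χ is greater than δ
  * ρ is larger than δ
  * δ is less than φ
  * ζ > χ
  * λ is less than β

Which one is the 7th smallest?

φ

Piecing the relations together gives one ordering: λ < ξ < ω < μ < α < δ < φ < χ < ζ < θ < β < ρ.
The 7th smallest is φ.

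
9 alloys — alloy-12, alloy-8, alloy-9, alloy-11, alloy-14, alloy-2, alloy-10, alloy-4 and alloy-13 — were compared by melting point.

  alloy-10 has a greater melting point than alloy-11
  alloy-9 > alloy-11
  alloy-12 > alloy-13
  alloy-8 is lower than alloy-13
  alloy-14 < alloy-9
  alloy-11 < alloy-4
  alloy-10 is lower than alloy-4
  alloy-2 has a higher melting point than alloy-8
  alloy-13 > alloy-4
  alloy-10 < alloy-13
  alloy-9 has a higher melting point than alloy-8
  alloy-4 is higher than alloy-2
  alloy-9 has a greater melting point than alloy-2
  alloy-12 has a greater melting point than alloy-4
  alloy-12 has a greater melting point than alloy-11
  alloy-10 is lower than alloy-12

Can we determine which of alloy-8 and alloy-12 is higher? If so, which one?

alloy-12

Link the given pairs in sequence: alloy-8 < alloy-2; alloy-2 < alloy-4; alloy-4 < alloy-13; alloy-13 < alloy-12.
Together: alloy-8 < alloy-2 < alloy-4 < alloy-13 < alloy-12.
So alloy-12 is higher.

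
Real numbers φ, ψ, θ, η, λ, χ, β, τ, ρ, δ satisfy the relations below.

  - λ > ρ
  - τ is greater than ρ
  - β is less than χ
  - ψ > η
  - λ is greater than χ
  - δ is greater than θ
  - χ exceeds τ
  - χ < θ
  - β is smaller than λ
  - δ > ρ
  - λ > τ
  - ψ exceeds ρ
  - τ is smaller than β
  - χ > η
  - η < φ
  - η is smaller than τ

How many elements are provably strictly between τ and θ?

2

The relations place τ below θ. An element lies strictly between them when it is forced above τ and also forced below θ.
Above τ: {β, χ, λ, δ}. Below θ: {ρ, η, β, χ}.
Intersection: {β, χ} — 2.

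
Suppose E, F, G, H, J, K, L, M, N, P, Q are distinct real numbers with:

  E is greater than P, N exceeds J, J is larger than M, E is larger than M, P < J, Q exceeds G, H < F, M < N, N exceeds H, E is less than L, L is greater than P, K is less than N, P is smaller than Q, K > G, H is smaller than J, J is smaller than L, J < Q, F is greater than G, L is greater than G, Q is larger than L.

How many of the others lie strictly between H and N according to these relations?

1

Chaining upward from H reaches: J, L, Q, F.
Chaining downward from N reaches: P, M, G, J, K.
Strictly between H and N are those in both lists: J — 1 element.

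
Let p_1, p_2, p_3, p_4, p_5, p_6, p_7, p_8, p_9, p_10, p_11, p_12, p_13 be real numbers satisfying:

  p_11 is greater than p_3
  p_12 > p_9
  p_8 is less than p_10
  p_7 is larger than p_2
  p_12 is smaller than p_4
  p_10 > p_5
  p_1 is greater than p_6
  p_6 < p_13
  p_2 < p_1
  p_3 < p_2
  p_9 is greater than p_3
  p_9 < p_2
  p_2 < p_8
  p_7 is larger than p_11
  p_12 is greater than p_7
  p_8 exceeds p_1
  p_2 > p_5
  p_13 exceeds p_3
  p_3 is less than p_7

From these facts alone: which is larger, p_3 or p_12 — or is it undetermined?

p_12

Link the given pairs in sequence: p_3 < p_9; p_9 < p_2; p_2 < p_7; p_7 < p_12.
Together: p_3 < p_9 < p_2 < p_7 < p_12.
So p_12 is larger.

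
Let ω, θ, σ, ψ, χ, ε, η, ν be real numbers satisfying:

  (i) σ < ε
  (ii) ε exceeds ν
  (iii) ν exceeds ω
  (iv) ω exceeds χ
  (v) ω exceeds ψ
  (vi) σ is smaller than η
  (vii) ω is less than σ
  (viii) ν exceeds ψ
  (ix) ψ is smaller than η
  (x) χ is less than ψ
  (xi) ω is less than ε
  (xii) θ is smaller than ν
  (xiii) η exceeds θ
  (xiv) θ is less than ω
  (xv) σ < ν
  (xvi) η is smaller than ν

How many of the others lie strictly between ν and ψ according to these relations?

Chaining upward from ψ reaches: ω, σ, η, ε.
Chaining downward from ν reaches: χ, θ, ω, σ, η.
Strictly between ψ and ν are those in both lists: ω, σ, η — 3 elements.

3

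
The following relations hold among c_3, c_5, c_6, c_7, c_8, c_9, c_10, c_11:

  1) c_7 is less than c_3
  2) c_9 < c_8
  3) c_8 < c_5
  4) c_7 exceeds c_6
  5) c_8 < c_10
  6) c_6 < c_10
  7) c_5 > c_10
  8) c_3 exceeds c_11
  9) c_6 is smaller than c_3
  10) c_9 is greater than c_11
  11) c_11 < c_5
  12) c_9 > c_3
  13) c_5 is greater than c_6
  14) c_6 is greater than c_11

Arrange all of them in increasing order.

The consecutive links are each given: c_11 < c_6; c_6 < c_7; c_7 < c_3; c_3 < c_9; c_9 < c_8; c_8 < c_10; c_10 < c_5.

c_11 < c_6 < c_7 < c_3 < c_9 < c_8 < c_10 < c_5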